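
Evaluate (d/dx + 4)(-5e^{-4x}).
0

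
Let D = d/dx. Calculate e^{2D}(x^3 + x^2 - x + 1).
x^{3} + 7 x^{2} + 15 x + 11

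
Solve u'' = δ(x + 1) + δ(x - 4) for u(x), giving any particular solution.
\frac{|x + 1|}{2} + \frac{|x - 4|}{2}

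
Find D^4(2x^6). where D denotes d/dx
720 x^{2}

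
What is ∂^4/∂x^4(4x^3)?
0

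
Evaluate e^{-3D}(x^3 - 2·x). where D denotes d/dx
x^{3} - 9 x^{2} + 25 x - 21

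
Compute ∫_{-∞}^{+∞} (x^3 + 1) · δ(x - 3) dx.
28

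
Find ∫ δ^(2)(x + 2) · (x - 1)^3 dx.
-18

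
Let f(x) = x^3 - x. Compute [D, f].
3 x^{2} - 1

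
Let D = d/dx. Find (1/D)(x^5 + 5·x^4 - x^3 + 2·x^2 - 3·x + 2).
\frac{x^{6}}{6} + x^{5} - \frac{x^{4}}{4} + \frac{2 x^{3}}{3} - \frac{3 x^{2}}{2} + 2 x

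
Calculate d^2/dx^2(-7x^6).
- 210 x^{4}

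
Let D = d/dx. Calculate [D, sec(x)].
\tan{\left(x \right)} \sec{\left(x \right)}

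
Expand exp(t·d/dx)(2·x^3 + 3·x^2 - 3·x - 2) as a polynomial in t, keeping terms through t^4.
2 t^{3} + t^{2} \left(6 x + 3\right) + 3 t \left(2 x^{2} + 2 x - 1\right) + 2 x^{3} + 3 x^{2} - 3 x - 2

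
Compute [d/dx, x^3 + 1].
3 x^{2}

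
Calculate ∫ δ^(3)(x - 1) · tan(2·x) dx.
- 48 \tan^{4}{\left(2 \right)} - 64 \tan^{2}{\left(2 \right)} - 16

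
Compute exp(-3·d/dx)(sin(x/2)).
\sin{\left(\frac{x}{2} - \frac{3}{2} \right)}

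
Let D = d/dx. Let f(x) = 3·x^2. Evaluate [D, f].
6 x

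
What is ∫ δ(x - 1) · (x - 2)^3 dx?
-1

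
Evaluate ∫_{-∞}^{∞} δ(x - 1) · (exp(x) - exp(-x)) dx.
2 \sinh{\left(1 \right)}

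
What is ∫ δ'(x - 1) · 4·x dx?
-4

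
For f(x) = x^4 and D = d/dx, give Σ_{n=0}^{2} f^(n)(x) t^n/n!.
x^{2} \left(6 t^{2} + 4 t x + x^{2}\right)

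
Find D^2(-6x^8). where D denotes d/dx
- 336 x^{6}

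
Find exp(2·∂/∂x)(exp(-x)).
e^{- x - 2}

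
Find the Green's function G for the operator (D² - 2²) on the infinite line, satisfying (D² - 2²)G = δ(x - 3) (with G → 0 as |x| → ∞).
-\frac{e^{-2|x - 3|}}{4}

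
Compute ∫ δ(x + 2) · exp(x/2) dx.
e^{-1}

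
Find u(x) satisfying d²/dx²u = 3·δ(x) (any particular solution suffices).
\frac{3|x|}{2}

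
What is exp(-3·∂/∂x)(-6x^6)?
- 6 x^{6} + 108 x^{5} - 810 x^{4} + 3240 x^{3} - 7290 x^{2} + 8748 x - 4374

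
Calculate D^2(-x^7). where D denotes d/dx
- 42 x^{5}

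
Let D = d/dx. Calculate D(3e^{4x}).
12 e^{4 x}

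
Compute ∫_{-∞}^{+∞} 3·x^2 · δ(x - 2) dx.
12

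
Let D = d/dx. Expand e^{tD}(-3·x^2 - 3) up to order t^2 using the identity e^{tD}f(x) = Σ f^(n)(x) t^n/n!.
- 3 t^{2} - 6 t x - 3 x^{2} - 3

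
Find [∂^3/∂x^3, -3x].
-9\frac{d^{2}}{dx^{2}}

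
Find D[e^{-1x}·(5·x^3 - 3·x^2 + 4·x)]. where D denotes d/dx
\left(- 5 x^{3} + 18 x^{2} - 10 x + 4\right) e^{- x}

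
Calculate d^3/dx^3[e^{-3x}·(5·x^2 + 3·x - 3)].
9 \left(- 15 x^{2} + 21 x + 8\right) e^{- 3 x}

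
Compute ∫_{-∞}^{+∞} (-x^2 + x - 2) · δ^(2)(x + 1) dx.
-2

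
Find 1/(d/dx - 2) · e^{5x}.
\frac{e^{5 x}}{3}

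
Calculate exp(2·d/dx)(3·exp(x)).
3 e^{x + 2}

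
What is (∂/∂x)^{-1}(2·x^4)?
\frac{2 x^{5}}{5}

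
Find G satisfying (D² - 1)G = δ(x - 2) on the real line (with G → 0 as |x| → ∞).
-\frac{e^{-|x - 2|}}{2}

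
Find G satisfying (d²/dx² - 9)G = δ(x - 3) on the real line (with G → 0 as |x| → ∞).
-\frac{e^{-3|x - 3|}}{6}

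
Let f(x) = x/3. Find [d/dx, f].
\frac{1}{3}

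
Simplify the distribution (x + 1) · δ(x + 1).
0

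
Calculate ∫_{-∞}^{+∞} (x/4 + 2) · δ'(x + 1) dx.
- \frac{1}{4}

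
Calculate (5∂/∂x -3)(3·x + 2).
9 - 9 x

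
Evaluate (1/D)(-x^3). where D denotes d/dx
- \frac{x^{4}}{4}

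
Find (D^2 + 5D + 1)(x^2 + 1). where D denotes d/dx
x^{2} + 10 x + 3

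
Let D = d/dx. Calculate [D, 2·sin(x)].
2 \cos{\left(x \right)}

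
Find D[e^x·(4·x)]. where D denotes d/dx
4 \left(x + 1\right) e^{x}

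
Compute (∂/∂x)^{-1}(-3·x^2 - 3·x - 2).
- x^{3} - \frac{3 x^{2}}{2} - 2 x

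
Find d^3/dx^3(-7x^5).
- 420 x^{2}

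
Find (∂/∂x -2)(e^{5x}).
3 e^{5 x}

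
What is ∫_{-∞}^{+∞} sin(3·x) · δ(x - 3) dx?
\sin{\left(9 \right)}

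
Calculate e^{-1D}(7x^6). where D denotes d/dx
7 x^{6} - 42 x^{5} + 105 x^{4} - 140 x^{3} + 105 x^{2} - 42 x + 7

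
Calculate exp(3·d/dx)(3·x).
3 x + 9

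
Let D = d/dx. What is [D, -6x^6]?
- 36 x^{5}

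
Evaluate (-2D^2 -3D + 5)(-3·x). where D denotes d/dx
9 - 15 x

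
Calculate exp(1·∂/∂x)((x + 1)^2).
x^{2} + 4 x + 4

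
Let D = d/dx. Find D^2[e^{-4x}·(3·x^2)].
6 \left(8 x^{2} - 8 x + 1\right) e^{- 4 x}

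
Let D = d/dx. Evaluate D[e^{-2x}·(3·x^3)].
x^{2} \left(9 - 6 x\right) e^{- 2 x}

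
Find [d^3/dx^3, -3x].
-9\frac{d^{2}}{dx^{2}}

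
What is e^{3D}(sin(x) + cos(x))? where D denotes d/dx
\sqrt{2} \sin{\left(x + \frac{\pi}{4} + 3 \right)}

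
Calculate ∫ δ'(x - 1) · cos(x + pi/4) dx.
\sin{\left(\frac{\pi}{4} + 1 \right)}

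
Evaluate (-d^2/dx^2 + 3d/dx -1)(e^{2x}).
e^{2 x}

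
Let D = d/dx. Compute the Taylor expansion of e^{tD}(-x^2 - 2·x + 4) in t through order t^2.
- t^{2} - 2 t \left(x + 1\right) - x^{2} - 2 x + 4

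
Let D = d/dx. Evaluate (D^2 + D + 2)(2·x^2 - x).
4 x^{2} + 2 x + 3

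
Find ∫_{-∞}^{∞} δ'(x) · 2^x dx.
- \log{\left(2 \right)}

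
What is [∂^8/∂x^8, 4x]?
32\frac{d^{7}}{dx^{7}}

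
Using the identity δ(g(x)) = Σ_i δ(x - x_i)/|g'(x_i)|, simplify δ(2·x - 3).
\frac{\delta(x - 3/2)}{2}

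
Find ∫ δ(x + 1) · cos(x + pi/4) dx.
\sin{\left(\frac{\pi}{4} + 1 \right)}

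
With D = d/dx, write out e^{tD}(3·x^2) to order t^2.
3 t^{2} + 6 t x + 3 x^{2}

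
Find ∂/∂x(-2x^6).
- 12 x^{5}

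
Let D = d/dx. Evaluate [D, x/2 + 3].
\frac{1}{2}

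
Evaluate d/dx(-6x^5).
- 30 x^{4}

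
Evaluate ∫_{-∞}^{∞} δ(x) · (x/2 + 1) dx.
1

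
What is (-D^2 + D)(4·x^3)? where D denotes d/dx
12 x \left(x - 2\right)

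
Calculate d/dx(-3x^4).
- 12 x^{3}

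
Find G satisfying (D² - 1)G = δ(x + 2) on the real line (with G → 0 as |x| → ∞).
-\frac{e^{-|x + 2|}}{2}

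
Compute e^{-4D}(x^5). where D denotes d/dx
x^{5} - 20 x^{4} + 160 x^{3} - 640 x^{2} + 1280 x - 1024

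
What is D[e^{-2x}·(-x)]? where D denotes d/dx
\left(2 x - 1\right) e^{- 2 x}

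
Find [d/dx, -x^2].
- 2 x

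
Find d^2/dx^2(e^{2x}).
4 e^{2 x}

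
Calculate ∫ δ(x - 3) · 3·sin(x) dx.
3 \sin{\left(3 \right)}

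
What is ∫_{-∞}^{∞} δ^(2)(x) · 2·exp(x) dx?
2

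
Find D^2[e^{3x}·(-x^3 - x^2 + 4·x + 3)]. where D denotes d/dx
\left(- 9 x^{3} - 27 x^{2} + 18 x + 49\right) e^{3 x}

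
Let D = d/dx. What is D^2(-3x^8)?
- 168 x^{6}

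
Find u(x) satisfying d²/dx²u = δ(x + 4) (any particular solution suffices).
\frac{|x + 4|}{2}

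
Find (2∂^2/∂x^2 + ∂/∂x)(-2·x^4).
8 x^{2} \left(- x - 6\right)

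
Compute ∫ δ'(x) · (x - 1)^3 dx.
-3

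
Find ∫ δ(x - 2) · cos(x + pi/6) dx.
\cos{\left(\frac{\pi}{6} + 2 \right)}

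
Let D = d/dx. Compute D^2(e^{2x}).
4 e^{2 x}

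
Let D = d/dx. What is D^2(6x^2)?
12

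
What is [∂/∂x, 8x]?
8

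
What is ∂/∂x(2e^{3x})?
6 e^{3 x}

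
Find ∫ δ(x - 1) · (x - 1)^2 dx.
0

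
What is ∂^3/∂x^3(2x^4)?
48 x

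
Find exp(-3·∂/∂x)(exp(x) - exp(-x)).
- e^{3 - x} + e^{x - 3}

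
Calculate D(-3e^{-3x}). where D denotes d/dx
9 e^{- 3 x}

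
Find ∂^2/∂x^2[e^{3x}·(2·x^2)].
\left(18 x^{2} + 24 x + 4\right) e^{3 x}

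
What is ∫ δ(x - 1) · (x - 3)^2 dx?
4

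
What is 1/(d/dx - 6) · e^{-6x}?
- \frac{e^{- 6 x}}{12}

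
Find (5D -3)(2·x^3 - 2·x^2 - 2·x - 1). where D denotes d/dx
- 6 x^{3} + 36 x^{2} - 14 x - 7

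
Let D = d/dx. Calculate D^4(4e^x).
4 e^{x}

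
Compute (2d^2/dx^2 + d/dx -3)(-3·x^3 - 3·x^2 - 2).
9 x^{3} - 42 x - 6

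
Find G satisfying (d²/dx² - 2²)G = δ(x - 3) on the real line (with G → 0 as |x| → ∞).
-\frac{e^{-2|x - 3|}}{4}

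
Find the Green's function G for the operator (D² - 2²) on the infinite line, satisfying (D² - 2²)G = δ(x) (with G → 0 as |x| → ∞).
-\frac{e^{-2|x|}}{4}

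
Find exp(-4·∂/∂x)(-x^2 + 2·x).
- x^{2} + 10 x - 24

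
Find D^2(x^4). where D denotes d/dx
12 x^{2}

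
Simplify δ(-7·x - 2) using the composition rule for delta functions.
\frac{\delta(x + 2/7)}{7}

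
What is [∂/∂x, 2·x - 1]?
2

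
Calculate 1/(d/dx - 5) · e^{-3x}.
- \frac{e^{- 3 x}}{8}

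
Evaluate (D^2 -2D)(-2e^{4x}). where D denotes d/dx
- 16 e^{4 x}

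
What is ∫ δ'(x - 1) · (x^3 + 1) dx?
-3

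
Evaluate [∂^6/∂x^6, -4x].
-24\frac{d^{5}}{dx^{5}}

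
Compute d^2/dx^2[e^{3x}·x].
\left(9 x + 6\right) e^{3 x}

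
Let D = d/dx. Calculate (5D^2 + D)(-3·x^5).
15 x^{3} \left(- x - 20\right)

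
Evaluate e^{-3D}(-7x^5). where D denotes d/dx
- 7 x^{5} + 105 x^{4} - 630 x^{3} + 1890 x^{2} - 2835 x + 1701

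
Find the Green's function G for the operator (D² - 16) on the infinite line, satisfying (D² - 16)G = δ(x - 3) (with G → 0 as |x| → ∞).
-\frac{e^{-4|x - 3|}}{8}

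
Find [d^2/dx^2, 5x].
10\frac{d}{dx}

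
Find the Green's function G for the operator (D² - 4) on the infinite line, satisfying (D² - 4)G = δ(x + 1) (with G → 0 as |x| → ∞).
-\frac{e^{-2|x + 1|}}{4}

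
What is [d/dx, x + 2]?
1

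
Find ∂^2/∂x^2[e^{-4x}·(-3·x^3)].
6 x \left(- 8 x^{2} + 12 x - 3\right) e^{- 4 x}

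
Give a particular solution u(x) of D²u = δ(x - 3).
\frac{|x - 3|}{2}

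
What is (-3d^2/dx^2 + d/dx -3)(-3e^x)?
15 e^{x}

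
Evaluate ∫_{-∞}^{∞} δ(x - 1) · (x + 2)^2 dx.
9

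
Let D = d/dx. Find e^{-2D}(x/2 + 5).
\frac{x}{2} + 4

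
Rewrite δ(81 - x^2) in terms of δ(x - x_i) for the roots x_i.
\frac{\delta(x - 9) + \delta(x + 9)}{18}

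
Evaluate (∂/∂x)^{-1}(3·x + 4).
\frac{3 x^{2}}{2} + 4 x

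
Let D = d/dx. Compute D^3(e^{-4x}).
- 64 e^{- 4 x}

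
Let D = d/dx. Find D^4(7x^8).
11760 x^{4}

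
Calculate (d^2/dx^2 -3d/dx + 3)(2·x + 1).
6 x - 3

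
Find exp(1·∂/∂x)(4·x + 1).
4 x + 5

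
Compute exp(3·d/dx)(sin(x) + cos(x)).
\sqrt{2} \sin{\left(x + \frac{\pi}{4} + 3 \right)}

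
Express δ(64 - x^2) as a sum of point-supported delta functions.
\frac{\delta(x - 8) + \delta(x + 8)}{16}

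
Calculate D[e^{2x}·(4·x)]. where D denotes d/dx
\left(8 x + 4\right) e^{2 x}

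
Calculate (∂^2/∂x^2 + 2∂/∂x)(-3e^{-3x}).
- 9 e^{- 3 x}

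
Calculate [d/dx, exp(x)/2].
\frac{e^{x}}{2}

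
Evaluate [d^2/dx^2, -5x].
-10\frac{d}{dx}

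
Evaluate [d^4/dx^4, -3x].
-12\frac{d^{3}}{dx^{3}}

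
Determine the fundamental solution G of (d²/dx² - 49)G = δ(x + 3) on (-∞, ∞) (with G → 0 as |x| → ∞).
-\frac{e^{-7|x + 3|}}{14}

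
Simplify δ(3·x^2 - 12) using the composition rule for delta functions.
\frac{\delta(x - 2) + \delta(x + 2)}{12}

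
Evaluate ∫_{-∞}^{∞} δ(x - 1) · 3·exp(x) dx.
3 e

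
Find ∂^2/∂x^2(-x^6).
- 30 x^{4}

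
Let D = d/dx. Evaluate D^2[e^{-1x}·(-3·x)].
3 \left(2 - x\right) e^{- x}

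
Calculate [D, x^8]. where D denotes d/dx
8 x^{7}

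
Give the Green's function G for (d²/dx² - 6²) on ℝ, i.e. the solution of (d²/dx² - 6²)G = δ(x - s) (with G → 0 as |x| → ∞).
-\frac{e^{-6|x-s|}}{12}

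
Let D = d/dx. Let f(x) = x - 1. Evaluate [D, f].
1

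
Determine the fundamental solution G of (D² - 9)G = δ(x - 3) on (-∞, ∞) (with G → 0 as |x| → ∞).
-\frac{e^{-3|x - 3|}}{6}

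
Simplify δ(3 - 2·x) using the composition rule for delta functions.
\frac{\delta(x - 3/2)}{2}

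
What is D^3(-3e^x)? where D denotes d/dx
- 3 e^{x}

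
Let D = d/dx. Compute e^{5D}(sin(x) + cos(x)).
\sqrt{2} \sin{\left(x + \frac{\pi}{4} + 5 \right)}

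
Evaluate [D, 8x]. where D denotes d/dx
8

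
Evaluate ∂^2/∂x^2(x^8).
56 x^{6}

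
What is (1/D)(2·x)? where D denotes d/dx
x^{2}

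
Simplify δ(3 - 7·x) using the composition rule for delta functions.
\frac{\delta(x - 3/7)}{7}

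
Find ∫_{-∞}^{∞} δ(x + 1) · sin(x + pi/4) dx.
\cos{\left(\frac{\pi}{4} + 1 \right)}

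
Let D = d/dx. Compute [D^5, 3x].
15D^{4}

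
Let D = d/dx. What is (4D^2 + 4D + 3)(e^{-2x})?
11 e^{- 2 x}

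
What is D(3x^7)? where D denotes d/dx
21 x^{6}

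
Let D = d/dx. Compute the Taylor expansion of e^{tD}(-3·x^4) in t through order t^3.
3 x \left(- 4 t^{3} - 6 t^{2} x - 4 t x^{2} - x^{3}\right)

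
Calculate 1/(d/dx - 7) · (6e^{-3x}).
- \frac{3 e^{- 3 x}}{5}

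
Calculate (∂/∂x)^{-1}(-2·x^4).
- \frac{2 x^{5}}{5}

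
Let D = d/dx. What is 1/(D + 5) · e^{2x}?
\frac{e^{2 x}}{7}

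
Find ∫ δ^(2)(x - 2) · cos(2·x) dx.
- 4 \cos{\left(4 \right)}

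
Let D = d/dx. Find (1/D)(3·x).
\frac{3 x^{2}}{2}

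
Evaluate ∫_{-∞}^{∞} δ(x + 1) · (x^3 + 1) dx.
0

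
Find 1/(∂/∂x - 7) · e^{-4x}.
- \frac{e^{- 4 x}}{11}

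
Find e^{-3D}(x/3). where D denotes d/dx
\frac{x}{3} - 1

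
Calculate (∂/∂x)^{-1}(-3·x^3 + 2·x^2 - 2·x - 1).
- \frac{3 x^{4}}{4} + \frac{2 x^{3}}{3} - x^{2} - x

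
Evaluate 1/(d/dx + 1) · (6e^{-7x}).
- e^{- 7 x}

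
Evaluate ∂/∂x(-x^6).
- 6 x^{5}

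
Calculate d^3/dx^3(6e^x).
6 e^{x}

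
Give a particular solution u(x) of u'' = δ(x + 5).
\frac{|x + 5|}{2}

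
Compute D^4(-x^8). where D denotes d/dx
- 1680 x^{4}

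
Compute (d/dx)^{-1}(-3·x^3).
- \frac{3 x^{4}}{4}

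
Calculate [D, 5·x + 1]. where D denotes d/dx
5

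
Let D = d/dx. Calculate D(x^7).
7 x^{6}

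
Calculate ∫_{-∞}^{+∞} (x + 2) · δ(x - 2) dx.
4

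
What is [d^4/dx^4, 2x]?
8\frac{d^{3}}{dx^{3}}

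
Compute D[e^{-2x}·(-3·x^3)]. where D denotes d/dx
x^{2} \left(6 x - 9\right) e^{- 2 x}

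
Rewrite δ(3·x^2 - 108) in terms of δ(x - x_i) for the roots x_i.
\frac{\delta(x - 6) + \delta(x + 6)}{36}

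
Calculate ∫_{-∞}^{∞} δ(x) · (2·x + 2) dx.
2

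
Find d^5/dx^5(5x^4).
0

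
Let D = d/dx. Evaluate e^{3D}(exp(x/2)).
e^{\frac{x}{2} + \frac{3}{2}}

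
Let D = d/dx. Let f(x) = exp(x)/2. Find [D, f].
\frac{e^{x}}{2}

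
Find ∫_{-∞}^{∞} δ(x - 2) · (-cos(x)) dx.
- \cos{\left(2 \right)}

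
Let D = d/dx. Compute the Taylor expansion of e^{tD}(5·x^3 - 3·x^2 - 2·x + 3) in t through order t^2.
t^{2} \left(15 x - 3\right) - t \left(- 15 x^{2} + 6 x + 2\right) + 5 x^{3} - 3 x^{2} - 2 x + 3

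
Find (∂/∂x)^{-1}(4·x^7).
\frac{x^{8}}{2}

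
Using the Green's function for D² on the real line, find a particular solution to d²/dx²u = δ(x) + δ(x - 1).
\frac{|x|}{2} + \frac{|x - 1|}{2}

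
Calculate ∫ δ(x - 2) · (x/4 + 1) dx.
\frac{3}{2}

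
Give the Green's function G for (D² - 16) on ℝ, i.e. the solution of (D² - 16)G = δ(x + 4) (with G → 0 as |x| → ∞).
-\frac{e^{-4|x + 4|}}{8}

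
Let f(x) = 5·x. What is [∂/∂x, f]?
5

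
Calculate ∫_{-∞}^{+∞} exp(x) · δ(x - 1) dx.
e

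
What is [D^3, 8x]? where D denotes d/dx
24D^{2}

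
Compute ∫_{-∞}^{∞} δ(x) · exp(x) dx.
1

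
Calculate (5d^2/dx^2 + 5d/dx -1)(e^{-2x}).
9 e^{- 2 x}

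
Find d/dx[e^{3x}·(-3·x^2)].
3 x \left(- 3 x - 2\right) e^{3 x}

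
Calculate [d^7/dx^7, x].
7\frac{d^{6}}{dx^{6}}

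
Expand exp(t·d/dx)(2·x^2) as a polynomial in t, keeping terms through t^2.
2 t^{2} + 4 t x + 2 x^{2}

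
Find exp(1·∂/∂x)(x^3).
x^{3} + 3 x^{2} + 3 x + 1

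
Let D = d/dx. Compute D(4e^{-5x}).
- 20 e^{- 5 x}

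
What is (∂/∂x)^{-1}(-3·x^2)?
- x^{3}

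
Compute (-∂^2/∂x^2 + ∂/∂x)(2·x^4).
8 x^{2} \left(x - 3\right)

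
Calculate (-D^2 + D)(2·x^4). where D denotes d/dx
8 x^{2} \left(x - 3\right)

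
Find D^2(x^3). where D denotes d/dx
6 x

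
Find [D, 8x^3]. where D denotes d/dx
24 x^{2}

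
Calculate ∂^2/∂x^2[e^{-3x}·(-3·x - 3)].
9 \left(- 3 x - 1\right) e^{- 3 x}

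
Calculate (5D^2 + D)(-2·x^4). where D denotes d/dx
8 x^{2} \left(- x - 15\right)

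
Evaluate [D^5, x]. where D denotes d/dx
5D^{4}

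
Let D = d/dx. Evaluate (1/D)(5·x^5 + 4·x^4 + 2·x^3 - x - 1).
\frac{5 x^{6}}{6} + \frac{4 x^{5}}{5} + \frac{x^{4}}{2} - \frac{x^{2}}{2} - x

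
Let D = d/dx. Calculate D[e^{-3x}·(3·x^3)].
9 x^{2} \left(1 - x\right) e^{- 3 x}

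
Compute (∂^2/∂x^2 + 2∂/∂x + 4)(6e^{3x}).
114 e^{3 x}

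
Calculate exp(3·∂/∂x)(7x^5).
7 x^{5} + 105 x^{4} + 630 x^{3} + 1890 x^{2} + 2835 x + 1701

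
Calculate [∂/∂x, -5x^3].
- 15 x^{2}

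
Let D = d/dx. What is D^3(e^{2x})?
8 e^{2 x}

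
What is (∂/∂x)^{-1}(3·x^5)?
\frac{x^{6}}{2}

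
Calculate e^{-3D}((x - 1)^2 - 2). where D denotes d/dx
x^{2} - 8 x + 14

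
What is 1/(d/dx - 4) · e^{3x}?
- e^{3 x}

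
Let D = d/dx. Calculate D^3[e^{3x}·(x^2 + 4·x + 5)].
\left(27 x^{2} + 162 x + 261\right) e^{3 x}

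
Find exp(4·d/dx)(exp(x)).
e^{x + 4}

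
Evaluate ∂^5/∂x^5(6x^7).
15120 x^{2}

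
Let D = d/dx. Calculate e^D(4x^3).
4 x^{3} + 12 x^{2} + 12 x + 4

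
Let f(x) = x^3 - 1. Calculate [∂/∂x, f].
3 x^{2}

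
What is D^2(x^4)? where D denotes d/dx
12 x^{2}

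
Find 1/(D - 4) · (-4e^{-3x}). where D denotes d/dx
\frac{4 e^{- 3 x}}{7}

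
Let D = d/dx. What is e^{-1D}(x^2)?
x^{2} - 2 x + 1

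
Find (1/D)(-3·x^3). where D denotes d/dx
- \frac{3 x^{4}}{4}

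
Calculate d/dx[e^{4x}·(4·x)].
\left(16 x + 4\right) e^{4 x}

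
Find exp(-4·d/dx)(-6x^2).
- 6 x^{2} + 48 x - 96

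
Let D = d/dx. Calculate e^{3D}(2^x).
2^{x + 3}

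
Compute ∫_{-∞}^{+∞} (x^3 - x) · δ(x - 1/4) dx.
- \frac{15}{64}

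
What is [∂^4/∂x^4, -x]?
-4\frac{d^{3}}{dx^{3}}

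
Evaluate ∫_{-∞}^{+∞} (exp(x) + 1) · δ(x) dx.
2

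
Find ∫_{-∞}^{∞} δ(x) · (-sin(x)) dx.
0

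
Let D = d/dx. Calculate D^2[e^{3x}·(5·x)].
\left(45 x + 30\right) e^{3 x}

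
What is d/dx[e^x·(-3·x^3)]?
3 x^{2} \left(- x - 3\right) e^{x}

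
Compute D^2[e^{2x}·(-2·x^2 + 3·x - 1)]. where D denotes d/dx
4 \left(- 2 x^{2} - x + 1\right) e^{2 x}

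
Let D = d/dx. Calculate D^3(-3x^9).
- 1512 x^{6}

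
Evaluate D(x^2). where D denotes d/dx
2 x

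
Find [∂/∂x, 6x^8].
48 x^{7}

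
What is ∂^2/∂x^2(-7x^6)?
- 210 x^{4}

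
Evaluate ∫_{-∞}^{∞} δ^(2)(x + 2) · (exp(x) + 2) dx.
e^{-2}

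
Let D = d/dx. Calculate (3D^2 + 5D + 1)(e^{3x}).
43 e^{3 x}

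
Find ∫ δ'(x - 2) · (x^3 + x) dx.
-13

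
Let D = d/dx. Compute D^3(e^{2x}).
8 e^{2 x}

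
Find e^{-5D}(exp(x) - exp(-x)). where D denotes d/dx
- e^{5 - x} + e^{x - 5}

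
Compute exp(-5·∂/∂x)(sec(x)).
\sec{\left(x - 5 \right)}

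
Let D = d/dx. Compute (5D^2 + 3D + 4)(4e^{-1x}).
24 e^{- x}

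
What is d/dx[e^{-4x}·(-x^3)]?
x^{2} \left(4 x - 3\right) e^{- 4 x}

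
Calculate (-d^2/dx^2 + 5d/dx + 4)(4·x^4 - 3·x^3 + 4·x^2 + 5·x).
16 x^{4} + 68 x^{3} - 77 x^{2} + 78 x + 17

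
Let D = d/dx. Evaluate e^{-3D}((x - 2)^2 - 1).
x^{2} - 10 x + 24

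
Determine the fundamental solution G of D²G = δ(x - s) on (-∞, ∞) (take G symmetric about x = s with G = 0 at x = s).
\frac{|x - s|}{2}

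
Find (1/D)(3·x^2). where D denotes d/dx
x^{3}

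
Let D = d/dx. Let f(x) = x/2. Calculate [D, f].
\frac{1}{2}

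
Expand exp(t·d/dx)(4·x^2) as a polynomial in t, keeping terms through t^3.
4 t^{2} + 8 t x + 4 x^{2}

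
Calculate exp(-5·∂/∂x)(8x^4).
8 x^{4} - 160 x^{3} + 1200 x^{2} - 4000 x + 5000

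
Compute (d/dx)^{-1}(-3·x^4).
- \frac{3 x^{5}}{5}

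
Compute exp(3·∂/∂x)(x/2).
\frac{x}{2} + \frac{3}{2}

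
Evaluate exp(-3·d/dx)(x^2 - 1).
x^{2} - 6 x + 8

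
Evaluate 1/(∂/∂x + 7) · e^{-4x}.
\frac{e^{- 4 x}}{3}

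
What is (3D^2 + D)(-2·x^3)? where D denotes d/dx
6 x \left(- x - 6\right)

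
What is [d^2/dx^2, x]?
2\frac{d}{dx}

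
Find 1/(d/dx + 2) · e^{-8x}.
- \frac{e^{- 8 x}}{6}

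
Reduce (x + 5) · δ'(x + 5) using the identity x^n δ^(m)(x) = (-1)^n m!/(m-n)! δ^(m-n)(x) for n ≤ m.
-\delta(x + 5)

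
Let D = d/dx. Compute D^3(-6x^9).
- 3024 x^{6}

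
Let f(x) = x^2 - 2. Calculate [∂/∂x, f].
2 x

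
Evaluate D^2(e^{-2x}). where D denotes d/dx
4 e^{- 2 x}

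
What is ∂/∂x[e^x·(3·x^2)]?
3 x \left(x + 2\right) e^{x}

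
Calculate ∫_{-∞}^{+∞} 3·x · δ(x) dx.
0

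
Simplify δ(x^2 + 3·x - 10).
\frac{\delta(x - 2) + \delta(x + 5)}{7}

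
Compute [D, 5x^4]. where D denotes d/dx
20 x^{3}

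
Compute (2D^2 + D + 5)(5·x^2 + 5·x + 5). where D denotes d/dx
25 x^{2} + 35 x + 50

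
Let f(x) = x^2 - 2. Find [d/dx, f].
2 x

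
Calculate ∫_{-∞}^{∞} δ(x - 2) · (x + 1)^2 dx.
9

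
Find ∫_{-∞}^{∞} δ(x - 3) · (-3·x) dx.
-9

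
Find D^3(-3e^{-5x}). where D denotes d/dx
375 e^{- 5 x}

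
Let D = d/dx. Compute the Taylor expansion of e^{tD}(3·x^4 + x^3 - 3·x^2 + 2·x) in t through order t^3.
t^{3} \left(12 x + 1\right) + 3 t^{2} \left(6 x^{2} + x - 1\right) + t \left(12 x^{3} + 3 x^{2} - 6 x + 2\right) + 3 x^{4} + x^{3} - 3 x^{2} + 2 x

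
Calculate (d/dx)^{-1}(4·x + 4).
2 x^{2} + 4 x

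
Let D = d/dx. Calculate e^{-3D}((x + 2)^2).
x^{2} - 2 x + 1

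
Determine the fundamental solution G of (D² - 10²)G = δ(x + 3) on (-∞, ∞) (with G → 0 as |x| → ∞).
-\frac{e^{-10|x + 3|}}{20}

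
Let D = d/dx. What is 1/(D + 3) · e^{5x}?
\frac{e^{5 x}}{8}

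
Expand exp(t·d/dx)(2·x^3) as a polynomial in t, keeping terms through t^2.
2 x \left(3 t^{2} + 3 t x + x^{2}\right)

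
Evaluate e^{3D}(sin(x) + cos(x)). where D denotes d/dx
\sqrt{2} \sin{\left(x + \frac{\pi}{4} + 3 \right)}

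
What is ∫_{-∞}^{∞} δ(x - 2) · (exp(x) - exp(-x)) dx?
2 \sinh{\left(2 \right)}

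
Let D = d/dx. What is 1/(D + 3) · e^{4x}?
\frac{e^{4 x}}{7}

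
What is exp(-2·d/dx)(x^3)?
x^{3} - 6 x^{2} + 12 x - 8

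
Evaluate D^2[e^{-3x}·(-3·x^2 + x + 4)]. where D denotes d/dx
3 \left(- 9 x^{2} + 15 x + 8\right) e^{- 3 x}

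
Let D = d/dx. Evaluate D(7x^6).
42 x^{5}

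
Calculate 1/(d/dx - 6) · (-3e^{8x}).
- \frac{3 e^{8 x}}{2}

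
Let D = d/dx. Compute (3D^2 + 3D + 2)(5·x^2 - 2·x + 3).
10 x^{2} + 26 x + 30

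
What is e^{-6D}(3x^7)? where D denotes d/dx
3 x^{7} - 126 x^{6} + 2268 x^{5} - 22680 x^{4} + 136080 x^{3} - 489888 x^{2} + 979776 x - 839808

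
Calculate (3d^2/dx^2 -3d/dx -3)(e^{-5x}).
87 e^{- 5 x}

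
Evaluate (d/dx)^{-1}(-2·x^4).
- \frac{2 x^{5}}{5}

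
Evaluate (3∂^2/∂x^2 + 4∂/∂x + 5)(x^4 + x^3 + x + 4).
5 x^{4} + 21 x^{3} + 48 x^{2} + 23 x + 24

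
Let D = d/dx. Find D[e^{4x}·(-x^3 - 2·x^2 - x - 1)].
\left(- 4 x^{3} - 11 x^{2} - 8 x - 5\right) e^{4 x}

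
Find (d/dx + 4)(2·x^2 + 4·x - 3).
8 x^{2} + 20 x - 8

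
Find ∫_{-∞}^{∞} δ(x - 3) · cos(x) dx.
\cos{\left(3 \right)}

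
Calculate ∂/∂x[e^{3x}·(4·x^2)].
4 x \left(3 x + 2\right) e^{3 x}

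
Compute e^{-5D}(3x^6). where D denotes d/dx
3 x^{6} - 90 x^{5} + 1125 x^{4} - 7500 x^{3} + 28125 x^{2} - 56250 x + 46875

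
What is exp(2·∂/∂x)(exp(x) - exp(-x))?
2 \sinh{\left(x + 2 \right)}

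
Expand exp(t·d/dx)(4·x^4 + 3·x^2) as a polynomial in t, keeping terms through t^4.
4 t^{4} + 16 t^{3} x + t^{2} \left(24 x^{2} + 3\right) + 2 t x \left(8 x^{2} + 3\right) + 4 x^{4} + 3 x^{2}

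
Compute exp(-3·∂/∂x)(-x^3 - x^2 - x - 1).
- x^{3} + 8 x^{2} - 22 x + 20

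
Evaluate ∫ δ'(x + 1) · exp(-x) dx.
e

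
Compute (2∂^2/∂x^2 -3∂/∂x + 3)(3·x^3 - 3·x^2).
9 x^{3} - 36 x^{2} + 54 x - 12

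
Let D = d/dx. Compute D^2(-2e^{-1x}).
- 2 e^{- x}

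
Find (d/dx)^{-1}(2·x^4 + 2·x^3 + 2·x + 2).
\frac{2 x^{5}}{5} + \frac{x^{4}}{2} + x^{2} + 2 x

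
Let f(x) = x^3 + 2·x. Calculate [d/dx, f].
3 x^{2} + 2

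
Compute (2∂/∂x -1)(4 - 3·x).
3 x - 10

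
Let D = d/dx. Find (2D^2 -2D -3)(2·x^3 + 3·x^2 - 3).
- 6 x^{3} - 21 x^{2} + 12 x + 21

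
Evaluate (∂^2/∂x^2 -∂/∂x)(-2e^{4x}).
- 24 e^{4 x}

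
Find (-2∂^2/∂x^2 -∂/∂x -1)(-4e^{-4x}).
116 e^{- 4 x}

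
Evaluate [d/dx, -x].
-1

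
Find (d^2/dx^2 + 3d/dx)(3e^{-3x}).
0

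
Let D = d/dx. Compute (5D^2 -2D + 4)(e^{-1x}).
11 e^{- x}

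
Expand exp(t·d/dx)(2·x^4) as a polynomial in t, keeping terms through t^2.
2 x^{2} \left(6 t^{2} + 4 t x + x^{2}\right)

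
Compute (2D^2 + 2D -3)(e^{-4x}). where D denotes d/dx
21 e^{- 4 x}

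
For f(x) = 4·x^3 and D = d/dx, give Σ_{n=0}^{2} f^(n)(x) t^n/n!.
4 x \left(3 t^{2} + 3 t x + x^{2}\right)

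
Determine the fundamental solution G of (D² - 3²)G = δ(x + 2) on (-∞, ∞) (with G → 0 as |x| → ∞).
-\frac{e^{-3|x + 2|}}{6}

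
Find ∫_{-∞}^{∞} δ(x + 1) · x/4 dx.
- \frac{1}{4}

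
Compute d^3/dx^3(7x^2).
0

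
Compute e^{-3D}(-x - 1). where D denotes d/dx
2 - x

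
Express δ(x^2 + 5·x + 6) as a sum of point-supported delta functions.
\frac{\delta(x + 3) + \delta(x + 2)}{1}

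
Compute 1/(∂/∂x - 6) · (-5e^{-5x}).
\frac{5 e^{- 5 x}}{11}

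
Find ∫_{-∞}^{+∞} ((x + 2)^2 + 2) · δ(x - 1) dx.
11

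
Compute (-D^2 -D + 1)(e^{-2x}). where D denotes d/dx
- e^{- 2 x}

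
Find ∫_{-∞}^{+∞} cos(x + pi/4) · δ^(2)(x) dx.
- \frac{\sqrt{2}}{2}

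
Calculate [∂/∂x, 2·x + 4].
2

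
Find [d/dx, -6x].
-6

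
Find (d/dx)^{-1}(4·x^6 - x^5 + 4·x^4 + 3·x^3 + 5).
\frac{4 x^{7}}{7} - \frac{x^{6}}{6} + \frac{4 x^{5}}{5} + \frac{3 x^{4}}{4} + 5 x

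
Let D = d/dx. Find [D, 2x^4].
8 x^{3}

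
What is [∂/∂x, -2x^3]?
- 6 x^{2}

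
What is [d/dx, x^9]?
9 x^{8}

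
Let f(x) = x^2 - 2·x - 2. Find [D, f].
2 x - 2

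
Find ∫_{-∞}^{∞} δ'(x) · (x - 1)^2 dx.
2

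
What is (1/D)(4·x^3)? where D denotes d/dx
x^{4}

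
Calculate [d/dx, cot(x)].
- \frac{1}{\sin^{2}{\left(x \right)}}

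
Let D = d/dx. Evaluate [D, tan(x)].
\frac{1}{\cos^{2}{\left(x \right)}}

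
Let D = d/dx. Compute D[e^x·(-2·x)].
2 \left(- x - 1\right) e^{x}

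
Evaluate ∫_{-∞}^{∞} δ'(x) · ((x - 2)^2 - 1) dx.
4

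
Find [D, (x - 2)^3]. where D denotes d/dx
3 \left(x - 2\right)^{2}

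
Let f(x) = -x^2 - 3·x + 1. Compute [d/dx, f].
- 2 x - 3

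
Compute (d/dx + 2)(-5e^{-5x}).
15 e^{- 5 x}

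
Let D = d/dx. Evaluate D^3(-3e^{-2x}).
24 e^{- 2 x}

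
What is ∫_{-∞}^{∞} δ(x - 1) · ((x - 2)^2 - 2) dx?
-1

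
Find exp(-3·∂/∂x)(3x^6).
3 x^{6} - 54 x^{5} + 405 x^{4} - 1620 x^{3} + 3645 x^{2} - 4374 x + 2187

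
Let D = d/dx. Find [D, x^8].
8 x^{7}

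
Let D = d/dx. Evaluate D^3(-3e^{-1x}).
3 e^{- x}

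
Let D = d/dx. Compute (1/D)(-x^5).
- \frac{x^{6}}{6}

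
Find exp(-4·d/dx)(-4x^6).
- 4 x^{6} + 96 x^{5} - 960 x^{4} + 5120 x^{3} - 15360 x^{2} + 24576 x - 16384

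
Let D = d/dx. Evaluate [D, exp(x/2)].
\frac{e^{\frac{x}{2}}}{2}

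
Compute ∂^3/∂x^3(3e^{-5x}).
- 375 e^{- 5 x}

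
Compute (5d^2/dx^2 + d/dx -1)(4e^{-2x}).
68 e^{- 2 x}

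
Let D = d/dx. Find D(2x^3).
6 x^{2}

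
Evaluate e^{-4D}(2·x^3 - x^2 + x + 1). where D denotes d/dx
2 x^{3} - 25 x^{2} + 105 x - 147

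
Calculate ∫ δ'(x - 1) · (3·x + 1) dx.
-3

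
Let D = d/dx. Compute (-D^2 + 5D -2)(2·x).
10 - 4 x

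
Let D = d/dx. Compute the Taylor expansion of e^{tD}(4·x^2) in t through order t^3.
4 t^{2} + 8 t x + 4 x^{2}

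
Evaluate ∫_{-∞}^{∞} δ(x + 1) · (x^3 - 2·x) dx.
1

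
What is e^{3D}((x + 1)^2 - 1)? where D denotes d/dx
x^{2} + 8 x + 15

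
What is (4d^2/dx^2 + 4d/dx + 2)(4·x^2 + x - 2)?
8 x^{2} + 34 x + 32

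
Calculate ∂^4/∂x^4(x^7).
840 x^{3}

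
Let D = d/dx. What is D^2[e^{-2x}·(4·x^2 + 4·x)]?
8 \left(2 x^{2} - 2 x - 1\right) e^{- 2 x}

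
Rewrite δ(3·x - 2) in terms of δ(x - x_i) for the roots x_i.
\frac{\delta(x - 2/3)}{3}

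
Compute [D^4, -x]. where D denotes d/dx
-4D^{3}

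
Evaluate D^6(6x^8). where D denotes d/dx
120960 x^{2}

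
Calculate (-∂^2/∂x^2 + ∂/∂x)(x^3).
3 x \left(x - 2\right)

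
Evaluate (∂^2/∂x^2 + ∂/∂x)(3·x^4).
12 x^{2} \left(x + 3\right)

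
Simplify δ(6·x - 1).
\frac{\delta(x - 1/6)}{6}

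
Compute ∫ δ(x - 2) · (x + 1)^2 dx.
9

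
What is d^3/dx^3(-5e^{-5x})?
625 e^{- 5 x}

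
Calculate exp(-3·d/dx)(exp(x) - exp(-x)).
- e^{3 - x} + e^{x - 3}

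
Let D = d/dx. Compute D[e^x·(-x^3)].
x^{2} \left(- x - 3\right) e^{x}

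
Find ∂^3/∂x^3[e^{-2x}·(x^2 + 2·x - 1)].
4 \left(- 2 x^{2} + 2 x + 5\right) e^{- 2 x}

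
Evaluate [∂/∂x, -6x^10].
- 60 x^{9}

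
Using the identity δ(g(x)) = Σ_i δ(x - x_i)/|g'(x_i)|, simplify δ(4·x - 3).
\frac{\delta(x - 3/4)}{4}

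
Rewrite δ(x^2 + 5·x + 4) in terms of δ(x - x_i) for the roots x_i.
\frac{\delta(x + 4) + \delta(x + 1)}{3}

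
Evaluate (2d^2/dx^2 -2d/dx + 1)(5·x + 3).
5 x - 7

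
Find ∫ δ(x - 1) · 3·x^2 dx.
3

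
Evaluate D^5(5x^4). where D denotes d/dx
0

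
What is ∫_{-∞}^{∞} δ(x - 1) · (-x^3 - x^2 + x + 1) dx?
0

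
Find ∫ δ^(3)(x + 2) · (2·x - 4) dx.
0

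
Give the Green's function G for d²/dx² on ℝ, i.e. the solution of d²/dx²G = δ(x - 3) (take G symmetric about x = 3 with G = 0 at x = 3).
\frac{|x - 3|}{2}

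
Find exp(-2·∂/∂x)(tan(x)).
\tan{\left(x - 2 \right)}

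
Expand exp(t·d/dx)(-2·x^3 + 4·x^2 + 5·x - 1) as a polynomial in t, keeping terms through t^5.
- 2 t^{3} + t^{2} \left(4 - 6 x\right) + t \left(- 6 x^{2} + 8 x + 5\right) - 2 x^{3} + 4 x^{2} + 5 x - 1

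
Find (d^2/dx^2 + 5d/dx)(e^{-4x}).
- 4 e^{- 4 x}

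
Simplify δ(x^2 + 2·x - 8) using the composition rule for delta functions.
\frac{\delta(x + 4) + \delta(x - 2)}{6}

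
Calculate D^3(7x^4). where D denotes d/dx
168 x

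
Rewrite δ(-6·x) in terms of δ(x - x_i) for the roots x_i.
\frac{\delta(x)}{6}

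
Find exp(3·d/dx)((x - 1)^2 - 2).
x^{2} + 4 x + 2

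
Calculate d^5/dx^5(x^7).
2520 x^{2}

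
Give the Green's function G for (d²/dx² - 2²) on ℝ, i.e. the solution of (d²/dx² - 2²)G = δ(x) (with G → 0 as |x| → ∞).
-\frac{e^{-2|x|}}{4}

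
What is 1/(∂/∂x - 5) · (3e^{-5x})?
- \frac{3 e^{- 5 x}}{10}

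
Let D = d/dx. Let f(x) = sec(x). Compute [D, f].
\tan{\left(x \right)} \sec{\left(x \right)}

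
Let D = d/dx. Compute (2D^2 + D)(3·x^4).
12 x^{2} \left(x + 6\right)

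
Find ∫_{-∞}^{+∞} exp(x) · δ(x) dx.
1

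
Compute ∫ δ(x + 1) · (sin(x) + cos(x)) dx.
- \sin{\left(1 \right)} + \cos{\left(1 \right)}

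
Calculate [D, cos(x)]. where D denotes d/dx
- \sin{\left(x \right)}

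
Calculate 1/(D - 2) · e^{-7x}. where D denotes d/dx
- \frac{e^{- 7 x}}{9}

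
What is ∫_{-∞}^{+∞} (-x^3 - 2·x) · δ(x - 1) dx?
-3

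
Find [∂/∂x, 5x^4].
20 x^{3}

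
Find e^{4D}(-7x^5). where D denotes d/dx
- 7 x^{5} - 140 x^{4} - 1120 x^{3} - 4480 x^{2} - 8960 x - 7168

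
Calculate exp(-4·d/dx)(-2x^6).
- 2 x^{6} + 48 x^{5} - 480 x^{4} + 2560 x^{3} - 7680 x^{2} + 12288 x - 8192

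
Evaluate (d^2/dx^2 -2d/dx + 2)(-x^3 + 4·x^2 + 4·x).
2 x \left(- x^{2} + 7 x - 7\right)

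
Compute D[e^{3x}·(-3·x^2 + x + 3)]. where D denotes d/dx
\left(- 9 x^{2} - 3 x + 10\right) e^{3 x}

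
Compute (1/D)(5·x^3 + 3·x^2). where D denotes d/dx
\frac{5 x^{4}}{4} + x^{3}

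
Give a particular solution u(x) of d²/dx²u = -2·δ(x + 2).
-|x + 2|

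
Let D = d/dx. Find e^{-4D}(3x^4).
3 x^{4} - 48 x^{3} + 288 x^{2} - 768 x + 768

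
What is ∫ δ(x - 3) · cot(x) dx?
\cot{\left(3 \right)}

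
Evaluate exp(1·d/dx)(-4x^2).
- 4 x^{2} - 8 x - 4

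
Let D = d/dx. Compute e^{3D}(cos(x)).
\cos{\left(x + 3 \right)}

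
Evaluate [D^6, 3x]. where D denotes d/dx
18D^{5}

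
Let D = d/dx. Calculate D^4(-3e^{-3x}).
- 243 e^{- 3 x}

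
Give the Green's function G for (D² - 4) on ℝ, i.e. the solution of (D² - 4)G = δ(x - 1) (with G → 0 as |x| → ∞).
-\frac{e^{-2|x - 1|}}{4}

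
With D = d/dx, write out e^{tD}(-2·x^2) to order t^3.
- 2 t^{2} - 4 t x - 2 x^{2}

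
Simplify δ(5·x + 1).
\frac{\delta(x + 1/5)}{5}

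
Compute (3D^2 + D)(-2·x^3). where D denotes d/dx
6 x \left(- x - 6\right)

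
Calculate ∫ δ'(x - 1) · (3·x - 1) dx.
-3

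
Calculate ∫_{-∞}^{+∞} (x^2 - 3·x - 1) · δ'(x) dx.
3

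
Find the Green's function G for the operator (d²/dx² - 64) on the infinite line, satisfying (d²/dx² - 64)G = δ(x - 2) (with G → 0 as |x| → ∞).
-\frac{e^{-8|x - 2|}}{16}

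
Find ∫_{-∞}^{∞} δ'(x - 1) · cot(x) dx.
\frac{1}{\sin^{2}{\left(1 \right)}}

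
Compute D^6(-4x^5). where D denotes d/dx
0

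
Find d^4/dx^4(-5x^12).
- 59400 x^{8}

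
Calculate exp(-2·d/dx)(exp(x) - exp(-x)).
- e^{2 - x} + e^{x - 2}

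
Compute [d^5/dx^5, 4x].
20\frac{d^{4}}{dx^{4}}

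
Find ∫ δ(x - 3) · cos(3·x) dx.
\cos{\left(9 \right)}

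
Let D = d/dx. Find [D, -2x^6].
- 12 x^{5}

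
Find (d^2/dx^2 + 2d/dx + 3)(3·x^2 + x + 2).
9 x^{2} + 15 x + 14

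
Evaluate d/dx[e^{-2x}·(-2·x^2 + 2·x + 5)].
4 \left(x^{2} - 2 x - 2\right) e^{- 2 x}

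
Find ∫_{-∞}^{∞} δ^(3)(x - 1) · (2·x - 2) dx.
0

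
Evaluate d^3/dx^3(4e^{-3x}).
- 108 e^{- 3 x}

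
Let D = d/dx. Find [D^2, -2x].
-4D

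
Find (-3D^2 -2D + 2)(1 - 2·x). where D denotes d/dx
6 - 4 x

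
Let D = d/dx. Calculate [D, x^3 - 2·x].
3 x^{2} - 2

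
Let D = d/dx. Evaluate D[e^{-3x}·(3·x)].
3 \left(1 - 3 x\right) e^{- 3 x}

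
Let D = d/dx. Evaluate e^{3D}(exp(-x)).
e^{- x - 3}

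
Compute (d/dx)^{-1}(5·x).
\frac{5 x^{2}}{2}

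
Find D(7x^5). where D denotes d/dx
35 x^{4}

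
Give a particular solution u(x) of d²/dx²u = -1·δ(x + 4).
-\frac{|x + 4|}{2}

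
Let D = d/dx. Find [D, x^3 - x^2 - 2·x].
3 x^{2} - 2 x - 2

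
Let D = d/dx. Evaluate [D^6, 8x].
48D^{5}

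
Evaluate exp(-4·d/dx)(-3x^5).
- 3 x^{5} + 60 x^{4} - 480 x^{3} + 1920 x^{2} - 3840 x + 3072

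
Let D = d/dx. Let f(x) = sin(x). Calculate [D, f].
\cos{\left(x \right)}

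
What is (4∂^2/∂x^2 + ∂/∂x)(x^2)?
2 x + 8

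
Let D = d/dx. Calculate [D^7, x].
7D^{6}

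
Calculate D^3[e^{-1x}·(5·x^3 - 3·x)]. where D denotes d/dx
\left(- 5 x^{3} + 45 x^{2} - 87 x + 21\right) e^{- x}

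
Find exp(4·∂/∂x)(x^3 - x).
x^{3} + 12 x^{2} + 47 x + 60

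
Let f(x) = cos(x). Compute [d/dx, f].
- \sin{\left(x \right)}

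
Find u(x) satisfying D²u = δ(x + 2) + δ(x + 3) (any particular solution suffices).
\frac{|x + 2|}{2} + \frac{|x + 3|}{2}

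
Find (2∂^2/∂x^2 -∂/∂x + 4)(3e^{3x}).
57 e^{3 x}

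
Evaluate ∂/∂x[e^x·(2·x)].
2 \left(x + 1\right) e^{x}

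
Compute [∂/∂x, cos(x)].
- \sin{\left(x \right)}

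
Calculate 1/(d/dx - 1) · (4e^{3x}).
2 e^{3 x}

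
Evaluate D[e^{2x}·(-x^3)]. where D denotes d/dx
x^{2} \left(- 2 x - 3\right) e^{2 x}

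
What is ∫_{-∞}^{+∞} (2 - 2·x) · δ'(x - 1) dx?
2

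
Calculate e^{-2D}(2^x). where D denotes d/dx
2^{x - 2}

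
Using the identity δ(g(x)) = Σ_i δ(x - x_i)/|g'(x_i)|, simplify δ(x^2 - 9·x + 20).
\frac{\delta(x - 5) + \delta(x - 4)}{1}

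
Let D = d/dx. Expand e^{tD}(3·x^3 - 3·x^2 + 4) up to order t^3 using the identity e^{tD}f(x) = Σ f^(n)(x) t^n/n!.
3 t^{3} + t^{2} \left(9 x - 3\right) + 3 t x \left(3 x - 2\right) + 3 x^{3} - 3 x^{2} + 4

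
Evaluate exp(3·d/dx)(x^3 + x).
x^{3} + 9 x^{2} + 28 x + 30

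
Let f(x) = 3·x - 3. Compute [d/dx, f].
3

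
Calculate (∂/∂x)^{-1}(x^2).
\frac{x^{3}}{3}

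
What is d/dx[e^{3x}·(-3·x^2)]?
3 x \left(- 3 x - 2\right) e^{3 x}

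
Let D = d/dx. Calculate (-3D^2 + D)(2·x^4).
8 x^{2} \left(x - 9\right)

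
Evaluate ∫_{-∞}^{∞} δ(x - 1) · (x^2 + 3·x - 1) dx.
3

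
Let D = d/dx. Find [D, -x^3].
- 3 x^{2}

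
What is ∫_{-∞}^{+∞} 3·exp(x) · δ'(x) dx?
-3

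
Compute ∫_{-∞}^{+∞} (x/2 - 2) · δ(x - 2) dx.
-1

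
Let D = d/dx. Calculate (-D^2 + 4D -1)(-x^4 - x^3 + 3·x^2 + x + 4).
x^{4} - 15 x^{3} - 3 x^{2} + 29 x - 6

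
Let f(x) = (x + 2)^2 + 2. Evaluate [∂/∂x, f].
2 x + 4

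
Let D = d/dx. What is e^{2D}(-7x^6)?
- 7 x^{6} - 84 x^{5} - 420 x^{4} - 1120 x^{3} - 1680 x^{2} - 1344 x - 448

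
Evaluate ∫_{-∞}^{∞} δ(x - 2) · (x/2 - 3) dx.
-2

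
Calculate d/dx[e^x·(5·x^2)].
5 x \left(x + 2\right) e^{x}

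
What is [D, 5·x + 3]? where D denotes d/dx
5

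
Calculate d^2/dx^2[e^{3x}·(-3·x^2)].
\left(- 27 x^{2} - 36 x - 6\right) e^{3 x}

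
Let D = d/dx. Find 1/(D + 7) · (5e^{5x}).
\frac{5 e^{5 x}}{12}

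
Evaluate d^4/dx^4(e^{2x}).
16 e^{2 x}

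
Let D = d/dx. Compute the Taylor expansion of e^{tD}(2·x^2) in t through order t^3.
2 t^{2} + 4 t x + 2 x^{2}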